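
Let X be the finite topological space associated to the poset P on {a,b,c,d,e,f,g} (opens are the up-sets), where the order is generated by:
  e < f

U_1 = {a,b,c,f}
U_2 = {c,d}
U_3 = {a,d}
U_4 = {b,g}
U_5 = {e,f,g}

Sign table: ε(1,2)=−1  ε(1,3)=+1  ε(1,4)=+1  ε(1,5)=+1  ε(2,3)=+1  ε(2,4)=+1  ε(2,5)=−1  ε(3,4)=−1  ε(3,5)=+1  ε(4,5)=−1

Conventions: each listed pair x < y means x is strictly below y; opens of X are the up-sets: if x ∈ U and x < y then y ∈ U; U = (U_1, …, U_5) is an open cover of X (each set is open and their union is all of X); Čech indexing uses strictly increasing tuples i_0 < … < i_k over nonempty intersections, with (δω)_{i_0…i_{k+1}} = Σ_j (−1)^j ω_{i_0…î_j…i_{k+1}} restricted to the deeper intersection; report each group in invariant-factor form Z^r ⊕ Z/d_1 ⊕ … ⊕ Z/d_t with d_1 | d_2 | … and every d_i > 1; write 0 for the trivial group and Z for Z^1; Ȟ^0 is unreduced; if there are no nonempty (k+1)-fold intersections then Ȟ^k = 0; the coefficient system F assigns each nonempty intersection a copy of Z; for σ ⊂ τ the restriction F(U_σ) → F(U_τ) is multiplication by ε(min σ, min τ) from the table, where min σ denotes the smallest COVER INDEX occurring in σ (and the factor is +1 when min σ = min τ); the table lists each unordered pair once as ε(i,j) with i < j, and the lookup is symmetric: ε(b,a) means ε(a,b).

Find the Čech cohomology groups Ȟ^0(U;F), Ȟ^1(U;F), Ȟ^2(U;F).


intersection data:
  U12={c} U13={a} U14={b} U15={f} U23={d} U45={g}
C dims 5,6; δ0: rk 5, SNF 1^4·2
Ȟ^0 = (5 − 5) − 0 = 0, so Ȟ^0 ≅ 0
Ȟ^1 = (6 − 0) − 5 = 1 plus torsion [2], so Ȟ^1 ≅ Z ⊕ Z/2
Ȟ^2 = (0 − 0) − 0 = 0, so Ȟ^2 ≅ 0

Ȟ^0 ≅ 0, Ȟ^1 ≅ Z ⊕ Z/2, Ȟ^2 ≅ 0


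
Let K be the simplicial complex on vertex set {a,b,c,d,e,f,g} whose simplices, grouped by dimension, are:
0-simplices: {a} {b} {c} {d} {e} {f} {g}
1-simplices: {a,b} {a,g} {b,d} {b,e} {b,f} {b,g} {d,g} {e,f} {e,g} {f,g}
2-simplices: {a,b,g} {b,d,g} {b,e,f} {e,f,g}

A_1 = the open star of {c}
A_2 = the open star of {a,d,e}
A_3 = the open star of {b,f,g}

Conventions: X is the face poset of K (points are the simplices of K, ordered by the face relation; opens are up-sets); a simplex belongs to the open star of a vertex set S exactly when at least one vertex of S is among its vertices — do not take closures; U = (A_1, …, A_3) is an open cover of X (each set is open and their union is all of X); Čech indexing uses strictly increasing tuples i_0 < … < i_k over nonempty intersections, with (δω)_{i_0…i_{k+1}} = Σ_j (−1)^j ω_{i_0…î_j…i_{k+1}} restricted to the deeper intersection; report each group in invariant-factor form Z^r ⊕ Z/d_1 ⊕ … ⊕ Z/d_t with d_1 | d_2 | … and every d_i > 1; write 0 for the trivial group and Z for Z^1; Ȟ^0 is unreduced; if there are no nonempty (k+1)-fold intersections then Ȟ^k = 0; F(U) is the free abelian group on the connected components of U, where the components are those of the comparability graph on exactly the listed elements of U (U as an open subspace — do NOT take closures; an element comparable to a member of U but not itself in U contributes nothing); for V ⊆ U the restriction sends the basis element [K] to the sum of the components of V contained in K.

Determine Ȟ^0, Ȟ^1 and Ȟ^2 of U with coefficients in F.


cover nerve:
  A1={{c}} A2={{a},{d},{e},{a,b},{a,g},{b,d},{b,e},{d,g},{e,f},{e,g},{a,b,g},{b,d,g},{b,e,f},{e,f,g}} A3={{b},{f},{g},{a,b},{a,g},{b,d},{b,e},{b,f},{b,g},{d,g},{e,f},{e,g},{f,g},{a,b,g},{b,d,g},{b,e,f},{e,f,g}}
  A23={{a,b},{a,g},{b,d},{b,e},{d,g},{e,f},{e,g},{a,b,g},{b,d,g},{b,e,f},{e,f,g}}
components per intersection:
  A1: {{c}}
  A2: {{a},{a,b},{a,g},{a,b,g}} {{d},{b,d},{d,g},{b,d,g}} {{e},{b,e},{e,f},{e,g},{b,e,f},{e,f,g}}
  A3: {{b},{f},{g},{a,b},{a,g},{b,d},{b,e},{b,f},{b,g},{d,g},{e,f},{e,g},{f,g},{a,b,g},{b,d,g},{b,e,f},{e,f,g}}
  A23: {{a,b},{a,g},{a,b,g}} {{b,d},{d,g},{b,d,g}} {{b,e},{e,f},{e,g},{b,e,f},{e,f,g}}
C dims 5,3; δ0: rk 3, SNF 1^3
Ȟ^0: (5−3)−0=2 ⇒ Z^2
Ȟ^1: (3−0)−3=0 ⇒ 0
Ȟ^2: (0−0)−0=0 ⇒ 0

Ȟ^0 ≅ Z^2,  Ȟ^1 ≅ 0,  Ȟ^2 ≅ 0


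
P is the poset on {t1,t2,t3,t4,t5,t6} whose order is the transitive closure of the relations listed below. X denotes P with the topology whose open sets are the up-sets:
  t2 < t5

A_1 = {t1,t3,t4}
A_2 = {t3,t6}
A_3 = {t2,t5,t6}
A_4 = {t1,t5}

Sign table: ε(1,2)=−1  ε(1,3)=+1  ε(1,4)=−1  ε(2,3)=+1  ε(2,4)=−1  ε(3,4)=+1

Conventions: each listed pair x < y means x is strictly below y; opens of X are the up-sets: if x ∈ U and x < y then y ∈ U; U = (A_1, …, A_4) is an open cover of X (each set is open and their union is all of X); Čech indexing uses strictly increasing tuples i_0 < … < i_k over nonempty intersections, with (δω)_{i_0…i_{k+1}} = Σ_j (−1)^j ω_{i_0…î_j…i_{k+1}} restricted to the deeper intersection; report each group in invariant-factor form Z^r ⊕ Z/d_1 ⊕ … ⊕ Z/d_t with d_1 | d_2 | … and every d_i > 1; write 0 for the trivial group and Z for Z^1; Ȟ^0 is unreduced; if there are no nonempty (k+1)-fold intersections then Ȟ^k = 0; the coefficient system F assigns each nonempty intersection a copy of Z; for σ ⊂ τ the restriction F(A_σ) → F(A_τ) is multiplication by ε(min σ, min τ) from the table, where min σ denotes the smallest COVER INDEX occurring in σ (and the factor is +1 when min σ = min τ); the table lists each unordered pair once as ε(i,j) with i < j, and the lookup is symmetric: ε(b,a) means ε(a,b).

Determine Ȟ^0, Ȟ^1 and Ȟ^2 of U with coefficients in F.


nerve of the cover:
  A12={t3} A14={t1} A23={t6} A34={t5}
C dims 4,4; δ0: rk 3, SNF 1^3
Ȟ^0 = (4 − 3) − 0 = 1, so Ȟ^0 ≅ Z
Ȟ^1 = (4 − 0) − 3 = 1, so Ȟ^1 ≅ Z
Ȟ^2 = (0 − 0) − 0 = 0, so Ȟ^2 ≅ 0

Ȟ^0 = Z, Ȟ^1 = Z and Ȟ^2 = 0


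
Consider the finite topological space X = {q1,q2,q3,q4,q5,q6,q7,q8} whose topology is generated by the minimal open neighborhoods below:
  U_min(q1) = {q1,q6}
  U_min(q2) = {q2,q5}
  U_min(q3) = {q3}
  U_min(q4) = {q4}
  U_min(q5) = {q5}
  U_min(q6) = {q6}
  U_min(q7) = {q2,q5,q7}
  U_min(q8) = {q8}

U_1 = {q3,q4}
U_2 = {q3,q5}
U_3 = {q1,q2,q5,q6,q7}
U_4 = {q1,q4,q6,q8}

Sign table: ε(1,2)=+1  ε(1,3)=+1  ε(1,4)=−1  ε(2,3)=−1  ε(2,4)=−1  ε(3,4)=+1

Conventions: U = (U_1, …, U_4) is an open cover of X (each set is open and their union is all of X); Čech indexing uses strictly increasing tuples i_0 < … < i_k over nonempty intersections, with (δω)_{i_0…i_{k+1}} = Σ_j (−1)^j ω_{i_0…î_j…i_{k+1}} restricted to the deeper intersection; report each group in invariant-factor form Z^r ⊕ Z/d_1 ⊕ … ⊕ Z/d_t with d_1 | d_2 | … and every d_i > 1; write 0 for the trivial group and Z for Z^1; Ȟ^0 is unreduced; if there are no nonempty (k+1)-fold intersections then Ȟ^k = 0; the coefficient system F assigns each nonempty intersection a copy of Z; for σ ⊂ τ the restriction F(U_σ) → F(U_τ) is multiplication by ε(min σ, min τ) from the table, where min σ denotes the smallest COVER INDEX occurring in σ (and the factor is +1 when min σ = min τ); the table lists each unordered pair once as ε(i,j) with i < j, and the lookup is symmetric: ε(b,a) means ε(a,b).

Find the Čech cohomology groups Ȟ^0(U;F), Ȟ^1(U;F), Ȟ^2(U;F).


nonempty overlaps:
  U12={q3} U14={q4} U23={q5} U34={q1,q6}
C dims 4,4; δ0: rk 3, SNF 1^3
degree 0: 4−3−0 = 1 → Ȟ^0 ≅ Z
degree 1: 4−0−3 = 1 → Ȟ^1 ≅ Z
degree 2: 0−0−0 = 0 → Ȟ^2 ≅ 0

Ȟ^0(U;F) ≅ Z,  Ȟ^1(U;F) ≅ Z,  Ȟ^2(U;F) ≅ 0


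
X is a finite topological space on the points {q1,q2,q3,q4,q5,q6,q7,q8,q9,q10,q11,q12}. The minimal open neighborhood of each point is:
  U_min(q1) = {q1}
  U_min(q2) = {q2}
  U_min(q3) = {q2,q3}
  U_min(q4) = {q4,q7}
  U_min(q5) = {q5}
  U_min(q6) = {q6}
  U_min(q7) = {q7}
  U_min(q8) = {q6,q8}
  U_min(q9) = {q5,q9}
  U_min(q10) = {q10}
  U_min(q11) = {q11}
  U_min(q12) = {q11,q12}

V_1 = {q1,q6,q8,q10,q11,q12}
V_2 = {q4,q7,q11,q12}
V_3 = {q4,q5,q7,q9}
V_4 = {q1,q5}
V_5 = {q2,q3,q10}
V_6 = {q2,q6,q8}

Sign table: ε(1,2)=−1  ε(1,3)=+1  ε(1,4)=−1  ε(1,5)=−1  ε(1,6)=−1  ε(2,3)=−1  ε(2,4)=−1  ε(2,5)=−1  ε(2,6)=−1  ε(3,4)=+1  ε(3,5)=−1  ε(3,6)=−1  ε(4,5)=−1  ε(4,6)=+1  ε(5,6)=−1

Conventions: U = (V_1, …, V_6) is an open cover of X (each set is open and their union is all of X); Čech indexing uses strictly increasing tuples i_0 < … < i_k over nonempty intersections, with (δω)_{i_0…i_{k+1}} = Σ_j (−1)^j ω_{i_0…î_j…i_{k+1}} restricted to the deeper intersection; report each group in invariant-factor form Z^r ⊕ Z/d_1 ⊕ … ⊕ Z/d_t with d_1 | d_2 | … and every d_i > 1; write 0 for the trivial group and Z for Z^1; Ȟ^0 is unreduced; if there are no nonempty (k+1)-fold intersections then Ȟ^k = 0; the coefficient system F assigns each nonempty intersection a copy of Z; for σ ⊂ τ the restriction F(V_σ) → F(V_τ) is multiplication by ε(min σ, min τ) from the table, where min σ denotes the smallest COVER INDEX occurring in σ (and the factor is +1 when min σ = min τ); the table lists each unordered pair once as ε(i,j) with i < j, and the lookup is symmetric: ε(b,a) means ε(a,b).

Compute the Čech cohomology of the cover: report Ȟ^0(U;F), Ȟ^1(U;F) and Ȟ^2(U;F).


Ȟ^0 = 0,  Ȟ^1 = Z ⊕ Z/2,  Ȟ^2 = 0

nonempty overlaps:
  V12={q11,q12} V14={q1} V15={q10} V16={q6,q8} V23={q4,q7} V34={q5} V56={q2}
C dims 6,7; δ0: rk 6, SNF 1^5·2
degree 0: 6−6−0 = 0 → Ȟ^0 ≅ 0
degree 1: 7−0−6 = 1 plus torsion [2] → Ȟ^1 ≅ Z ⊕ Z/2
degree 2: 0−0−0 = 0 → Ȟ^2 ≅ 0


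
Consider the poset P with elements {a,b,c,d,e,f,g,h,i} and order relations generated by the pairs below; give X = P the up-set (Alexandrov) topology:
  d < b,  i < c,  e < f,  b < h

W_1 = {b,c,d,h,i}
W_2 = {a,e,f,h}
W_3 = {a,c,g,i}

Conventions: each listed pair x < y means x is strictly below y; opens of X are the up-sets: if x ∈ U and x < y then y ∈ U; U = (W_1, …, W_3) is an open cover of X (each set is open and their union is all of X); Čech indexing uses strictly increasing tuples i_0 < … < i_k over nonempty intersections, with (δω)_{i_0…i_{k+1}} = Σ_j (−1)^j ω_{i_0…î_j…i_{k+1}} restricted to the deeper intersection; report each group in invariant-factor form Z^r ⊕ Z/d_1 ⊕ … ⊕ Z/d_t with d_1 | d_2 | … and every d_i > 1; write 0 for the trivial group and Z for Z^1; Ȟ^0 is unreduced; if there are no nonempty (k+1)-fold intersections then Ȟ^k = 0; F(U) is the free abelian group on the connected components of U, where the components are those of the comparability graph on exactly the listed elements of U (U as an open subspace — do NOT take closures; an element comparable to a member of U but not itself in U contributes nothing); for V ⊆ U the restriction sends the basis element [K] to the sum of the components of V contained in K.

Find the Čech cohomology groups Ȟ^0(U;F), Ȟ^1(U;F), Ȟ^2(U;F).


nonempty intersections:
  W12={h} W13={c,i} W23={a}
components per intersection:
  W1: {b,d,h} {c,i}
  W2: {a} {e,f} {h}
  W3: {a} {c,i} {g}
  W12: {h}
  W13: {c,i}
  W23: {a}
C dims 8,3; δ0: rk 3, SNF 1^3
Ȟ^0: (8−3)−0=5 ⇒ Z^5
Ȟ^1: (3−0)−3=0 ⇒ 0
Ȟ^2: (0−0)−0=0 ⇒ 0

Ȟ^0(U;F) ≅ Z^5, Ȟ^1(U;F) ≅ 0 and Ȟ^2(U;F) ≅ 0


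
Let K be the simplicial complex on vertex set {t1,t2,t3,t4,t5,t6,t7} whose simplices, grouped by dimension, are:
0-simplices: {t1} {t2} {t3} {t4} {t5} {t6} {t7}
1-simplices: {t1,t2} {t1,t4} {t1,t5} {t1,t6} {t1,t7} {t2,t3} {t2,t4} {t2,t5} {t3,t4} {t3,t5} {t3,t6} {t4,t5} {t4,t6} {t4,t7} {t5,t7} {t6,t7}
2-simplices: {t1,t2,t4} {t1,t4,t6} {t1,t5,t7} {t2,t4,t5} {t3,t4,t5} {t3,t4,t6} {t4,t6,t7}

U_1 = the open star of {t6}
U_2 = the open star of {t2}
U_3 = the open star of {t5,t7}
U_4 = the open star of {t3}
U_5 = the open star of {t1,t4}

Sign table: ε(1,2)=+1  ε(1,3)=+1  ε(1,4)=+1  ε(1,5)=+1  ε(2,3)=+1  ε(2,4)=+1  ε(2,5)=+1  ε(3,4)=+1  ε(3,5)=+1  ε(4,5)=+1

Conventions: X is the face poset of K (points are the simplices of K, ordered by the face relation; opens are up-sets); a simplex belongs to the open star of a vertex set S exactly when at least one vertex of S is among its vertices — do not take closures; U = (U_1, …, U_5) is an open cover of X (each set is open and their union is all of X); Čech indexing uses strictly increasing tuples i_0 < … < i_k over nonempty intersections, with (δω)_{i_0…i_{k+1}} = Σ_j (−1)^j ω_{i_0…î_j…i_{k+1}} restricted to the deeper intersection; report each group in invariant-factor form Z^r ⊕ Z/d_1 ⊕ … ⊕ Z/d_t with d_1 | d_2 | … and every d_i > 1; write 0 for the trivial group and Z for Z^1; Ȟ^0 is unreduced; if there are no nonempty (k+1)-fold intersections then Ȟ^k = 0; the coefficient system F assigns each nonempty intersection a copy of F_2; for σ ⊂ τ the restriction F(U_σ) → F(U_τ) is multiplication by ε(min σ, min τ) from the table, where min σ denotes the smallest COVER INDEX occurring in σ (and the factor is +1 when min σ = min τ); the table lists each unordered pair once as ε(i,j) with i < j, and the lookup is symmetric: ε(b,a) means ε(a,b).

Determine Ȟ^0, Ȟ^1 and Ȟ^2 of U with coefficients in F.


Ȟ^0 ≅ Z/2; Ȟ^1 ≅ Z/2; Ȟ^2 ≅ 0

nonempty overlaps:
  U1={{t6},{t1,t6},{t3,t6},{t4,t6},{t6,t7},{t1,t4,t6},{t3,t4,t6},{t4,t6,t7}} U2={{t2},{t1,t2},{t2,t3},{t2,t4},{t2,t5},{t1,t2,t4},{t2,t4,t5}} U3={{t5},{t7},{t1,t5},{t1,t7},{t2,t5},{t3,t5},{t4,t5},{t4,t7},{t5,t7},{t6,t7},{t1,t5,t7},{t2,t4,t5},{t3,t4,t5},{t4,t6,t7}} U4={{t3},{t2,t3},{t3,t4},{t3,t5},{t3,t6},{t3,t4,t5},{t3,t4,t6}} U5={{t1},{t4},{t1,t2},{t1,t4},{t1,t5},{t1,t6},{t1,t7},{t2,t4},{t3,t4},{t4,t5},{t4,t6},{t4,t7},{t1,t2,t4},{t1,t4,t6},{t1,t5,t7},{t2,t4,t5},{t3,t4,t5},{t3,t4,t6},{t4,t6,t7}}
  U13={{t6,t7},{t4,t6,t7}} U14={{t3,t6},{t3,t4,t6}} U15={{t1,t6},{t4,t6},{t1,t4,t6},{t3,t4,t6},{t4,t6,t7}} U23={{t2,t5},{t2,t4,t5}} U24={{t2,t3}} U25={{t1,t2},{t2,t4},{t1,t2,t4},{t2,t4,t5}} U34={{t3,t5},{t3,t4,t5}} U35={{t1,t5},{t1,t7},{t4,t5},{t4,t7},{t1,t5,t7},{t2,t4,t5},{t3,t4,t5},{t4,t6,t7}} U45={{t3,t4},{t3,t4,t5},{t3,t4,t6}}
  U135={{t4,t6,t7}} U145={{t3,t4,t6}} U235={{t2,t4,t5}} U345={{t3,t4,t5}}
C dims 5,9,4; δ0: rk_F2 4; δ1: rk_F2 4
degree 0: 5−4−0 = 1 → Ȟ^0 ≅ Z/2
degree 1: 9−4−4 = 1 → Ȟ^1 ≅ Z/2
degree 2: 4−0−4 = 0 → Ȟ^2 ≅ 0


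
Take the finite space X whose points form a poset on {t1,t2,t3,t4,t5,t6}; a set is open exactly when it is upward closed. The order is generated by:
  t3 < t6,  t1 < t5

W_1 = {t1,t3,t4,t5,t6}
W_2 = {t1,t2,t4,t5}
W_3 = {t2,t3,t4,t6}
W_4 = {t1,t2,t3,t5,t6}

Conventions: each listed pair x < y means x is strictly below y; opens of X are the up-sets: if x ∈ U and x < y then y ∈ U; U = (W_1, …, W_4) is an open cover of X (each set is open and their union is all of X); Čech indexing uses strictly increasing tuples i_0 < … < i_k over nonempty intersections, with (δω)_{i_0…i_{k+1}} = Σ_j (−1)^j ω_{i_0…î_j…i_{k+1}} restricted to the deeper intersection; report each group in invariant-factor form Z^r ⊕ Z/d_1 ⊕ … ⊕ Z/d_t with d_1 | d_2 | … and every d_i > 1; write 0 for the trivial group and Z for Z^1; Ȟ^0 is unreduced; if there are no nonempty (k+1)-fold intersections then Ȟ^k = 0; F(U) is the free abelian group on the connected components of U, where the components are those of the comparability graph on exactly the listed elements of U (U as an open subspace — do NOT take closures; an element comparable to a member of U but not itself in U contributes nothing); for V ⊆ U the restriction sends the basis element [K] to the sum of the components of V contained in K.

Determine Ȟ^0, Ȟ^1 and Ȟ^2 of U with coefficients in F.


nerve of the cover:
  W12={t1,t4,t5} W13={t3,t4,t6} W14={t1,t3,t5,t6} W23={t2,t4} W24={t1,t2,t5} W34={t2,t3,t6}
  W123={t4} W124={t1,t5} W134={t3,t6} W234={t2}
components per intersection:
  W1: {t1,t5} {t3,t6} {t4}
  W2: {t1,t5} {t2} {t4}
  W3: {t2} {t3,t6} {t4}
  W4: {t1,t5} {t2} {t3,t6}
  W12: {t1,t5} {t4}
  W13: {t3,t6} {t4}
  W14: {t1,t5} {t3,t6}
  W23: {t2} {t4}
  W24: {t1,t5} {t2}
  W34: {t2} {t3,t6}
  W123: {t4}
  W124: {t1,t5}
  W134: {t3,t6}
  W234: {t2}
C dims 12,12,4; δ0: rk 8, SNF 1^8; δ1: rk 4, SNF 1^4
Ȟ^0 = (12 − 8) − 0 = 4, so Ȟ^0 ≅ Z^4
Ȟ^1 = (12 − 4) − 8 = 0, so Ȟ^1 ≅ 0
Ȟ^2 = (4 − 0) − 4 = 0, so Ȟ^2 ≅ 0

Ȟ^0(U;F) ≅ Z^4; Ȟ^1(U;F) ≅ 0; Ȟ^2(U;F) ≅ 0


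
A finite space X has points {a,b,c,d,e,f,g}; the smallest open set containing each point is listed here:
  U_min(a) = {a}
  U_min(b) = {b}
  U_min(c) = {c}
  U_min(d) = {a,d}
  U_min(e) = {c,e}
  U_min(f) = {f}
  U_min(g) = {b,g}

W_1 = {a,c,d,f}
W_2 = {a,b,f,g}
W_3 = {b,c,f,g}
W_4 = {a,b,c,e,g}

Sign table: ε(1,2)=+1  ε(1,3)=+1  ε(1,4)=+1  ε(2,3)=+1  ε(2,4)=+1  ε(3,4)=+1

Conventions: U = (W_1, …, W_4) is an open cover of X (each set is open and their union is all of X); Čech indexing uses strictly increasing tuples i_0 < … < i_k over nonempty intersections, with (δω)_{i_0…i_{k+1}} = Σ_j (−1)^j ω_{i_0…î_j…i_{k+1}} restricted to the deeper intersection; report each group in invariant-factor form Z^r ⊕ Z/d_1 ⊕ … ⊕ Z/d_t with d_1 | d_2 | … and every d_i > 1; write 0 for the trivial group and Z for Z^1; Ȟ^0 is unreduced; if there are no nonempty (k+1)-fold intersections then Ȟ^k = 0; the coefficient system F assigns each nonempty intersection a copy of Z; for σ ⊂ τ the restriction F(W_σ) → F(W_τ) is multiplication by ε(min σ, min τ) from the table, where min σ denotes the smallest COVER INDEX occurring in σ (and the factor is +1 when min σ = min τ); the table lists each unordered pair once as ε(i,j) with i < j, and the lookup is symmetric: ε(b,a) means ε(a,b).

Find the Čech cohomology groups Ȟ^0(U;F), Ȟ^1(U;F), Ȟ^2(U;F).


nerve simplices:
  W12={a,f} W13={c,f} W14={a,c} W23={b,f,g} W24={a,b,g} W34={b,c,g}
  W123={f} W124={a} W134={c} W234={b,g}
C dims 4,6,4; δ0: rk 3, SNF 1^3; δ1: rk 3, SNF 1^3
degree 0: 4−3−0 = 1 → Ȟ^0 ≅ Z
degree 1: 6−3−3 = 0 → Ȟ^1 ≅ 0
degree 2: 4−0−3 = 1 → Ȟ^2 ≅ Z

Ȟ^0 = Z; Ȟ^1 = 0; Ȟ^2 = Z


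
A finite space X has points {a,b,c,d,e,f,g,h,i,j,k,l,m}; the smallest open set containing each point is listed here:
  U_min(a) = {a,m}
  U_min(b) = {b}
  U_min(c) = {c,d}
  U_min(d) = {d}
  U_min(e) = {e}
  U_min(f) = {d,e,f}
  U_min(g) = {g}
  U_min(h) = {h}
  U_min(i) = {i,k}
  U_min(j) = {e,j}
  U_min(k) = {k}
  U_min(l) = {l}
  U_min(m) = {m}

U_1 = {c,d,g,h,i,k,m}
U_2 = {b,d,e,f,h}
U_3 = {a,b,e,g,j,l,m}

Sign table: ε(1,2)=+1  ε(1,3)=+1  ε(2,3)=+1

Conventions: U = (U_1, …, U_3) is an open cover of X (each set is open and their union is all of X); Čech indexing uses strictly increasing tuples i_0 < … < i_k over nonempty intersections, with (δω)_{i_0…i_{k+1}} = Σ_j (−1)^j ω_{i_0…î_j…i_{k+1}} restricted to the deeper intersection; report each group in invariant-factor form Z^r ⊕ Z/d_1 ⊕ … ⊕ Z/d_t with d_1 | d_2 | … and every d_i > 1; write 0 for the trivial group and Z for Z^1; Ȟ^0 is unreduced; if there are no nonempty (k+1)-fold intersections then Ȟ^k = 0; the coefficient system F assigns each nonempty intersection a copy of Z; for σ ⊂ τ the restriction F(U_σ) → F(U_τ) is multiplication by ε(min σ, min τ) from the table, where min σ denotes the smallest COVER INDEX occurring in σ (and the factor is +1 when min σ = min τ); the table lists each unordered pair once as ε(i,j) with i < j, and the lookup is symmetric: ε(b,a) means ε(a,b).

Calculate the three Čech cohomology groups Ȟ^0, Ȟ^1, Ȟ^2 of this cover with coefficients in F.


nonempty overlaps:
  U12={d,h} U13={g,m} U23={b,e}
C dims 3,3; δ0: rk 2, SNF 1^2
degree 0: 3−2−0 = 1 → Ȟ^0 ≅ Z
degree 1: 3−0−2 = 1 → Ȟ^1 ≅ Z
degree 2: 0−0−0 = 0 → Ȟ^2 ≅ 0

Ȟ^0(U;F) ≅ Z,  Ȟ^1(U;F) ≅ Z,  Ȟ^2(U;F) ≅ 0


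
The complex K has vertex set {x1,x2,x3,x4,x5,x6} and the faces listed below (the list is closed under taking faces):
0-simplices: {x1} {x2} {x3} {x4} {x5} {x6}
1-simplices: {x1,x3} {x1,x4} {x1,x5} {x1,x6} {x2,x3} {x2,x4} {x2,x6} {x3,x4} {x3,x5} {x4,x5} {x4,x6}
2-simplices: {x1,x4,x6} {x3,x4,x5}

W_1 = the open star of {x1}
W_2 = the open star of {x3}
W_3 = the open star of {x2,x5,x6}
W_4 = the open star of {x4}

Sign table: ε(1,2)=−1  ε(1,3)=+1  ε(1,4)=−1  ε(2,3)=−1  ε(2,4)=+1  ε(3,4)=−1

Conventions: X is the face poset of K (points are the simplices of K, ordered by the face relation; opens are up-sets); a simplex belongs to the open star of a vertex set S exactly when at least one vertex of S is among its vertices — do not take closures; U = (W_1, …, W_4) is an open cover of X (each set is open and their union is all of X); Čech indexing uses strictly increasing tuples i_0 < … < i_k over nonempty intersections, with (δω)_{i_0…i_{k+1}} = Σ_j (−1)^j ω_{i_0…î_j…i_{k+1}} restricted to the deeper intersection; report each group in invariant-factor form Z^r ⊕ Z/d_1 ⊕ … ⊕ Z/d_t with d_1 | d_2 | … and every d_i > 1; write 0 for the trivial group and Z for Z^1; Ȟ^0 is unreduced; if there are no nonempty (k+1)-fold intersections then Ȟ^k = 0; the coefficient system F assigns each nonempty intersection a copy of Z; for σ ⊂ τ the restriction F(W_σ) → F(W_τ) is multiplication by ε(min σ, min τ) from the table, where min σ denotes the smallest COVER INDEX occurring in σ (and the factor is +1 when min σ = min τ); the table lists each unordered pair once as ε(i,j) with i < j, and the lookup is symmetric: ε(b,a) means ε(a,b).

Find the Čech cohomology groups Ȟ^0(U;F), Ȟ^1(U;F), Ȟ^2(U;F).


nerve of the cover:
  W1={{x1},{x1,x3},{x1,x4},{x1,x5},{x1,x6},{x1,x4,x6}} W2={{x3},{x1,x3},{x2,x3},{x3,x4},{x3,x5},{x3,x4,x5}} W3={{x2},{x5},{x6},{x1,x5},{x1,x6},{x2,x3},{x2,x4},{x2,x6},{x3,x5},{x4,x5},{x4,x6},{x1,x4,x6},{x3,x4,x5}} W4={{x4},{x1,x4},{x2,x4},{x3,x4},{x4,x5},{x4,x6},{x1,x4,x6},{x3,x4,x5}}
  W12={{x1,x3}} W13={{x1,x5},{x1,x6},{x1,x4,x6}} W14={{x1,x4},{x1,x4,x6}} W23={{x2,x3},{x3,x5},{x3,x4,x5}} W24={{x3,x4},{x3,x4,x5}} W34={{x2,x4},{x4,x5},{x4,x6},{x1,x4,x6},{x3,x4,x5}}
  W134={{x1,x4,x6}} W234={{x3,x4,x5}}
C dims 4,6,2; δ0: rk 3, SNF 1^3; δ1: rk 2, SNF 1^2
Ȟ^0 = (4 − 3) − 0 = 1, so Ȟ^0 ≅ Z
Ȟ^1 = (6 − 2) − 3 = 1, so Ȟ^1 ≅ Z
Ȟ^2 = (2 − 0) − 2 = 0, so Ȟ^2 ≅ 0

Ȟ^0 ≅ Z; Ȟ^1 ≅ Z; Ȟ^2 ≅ 0


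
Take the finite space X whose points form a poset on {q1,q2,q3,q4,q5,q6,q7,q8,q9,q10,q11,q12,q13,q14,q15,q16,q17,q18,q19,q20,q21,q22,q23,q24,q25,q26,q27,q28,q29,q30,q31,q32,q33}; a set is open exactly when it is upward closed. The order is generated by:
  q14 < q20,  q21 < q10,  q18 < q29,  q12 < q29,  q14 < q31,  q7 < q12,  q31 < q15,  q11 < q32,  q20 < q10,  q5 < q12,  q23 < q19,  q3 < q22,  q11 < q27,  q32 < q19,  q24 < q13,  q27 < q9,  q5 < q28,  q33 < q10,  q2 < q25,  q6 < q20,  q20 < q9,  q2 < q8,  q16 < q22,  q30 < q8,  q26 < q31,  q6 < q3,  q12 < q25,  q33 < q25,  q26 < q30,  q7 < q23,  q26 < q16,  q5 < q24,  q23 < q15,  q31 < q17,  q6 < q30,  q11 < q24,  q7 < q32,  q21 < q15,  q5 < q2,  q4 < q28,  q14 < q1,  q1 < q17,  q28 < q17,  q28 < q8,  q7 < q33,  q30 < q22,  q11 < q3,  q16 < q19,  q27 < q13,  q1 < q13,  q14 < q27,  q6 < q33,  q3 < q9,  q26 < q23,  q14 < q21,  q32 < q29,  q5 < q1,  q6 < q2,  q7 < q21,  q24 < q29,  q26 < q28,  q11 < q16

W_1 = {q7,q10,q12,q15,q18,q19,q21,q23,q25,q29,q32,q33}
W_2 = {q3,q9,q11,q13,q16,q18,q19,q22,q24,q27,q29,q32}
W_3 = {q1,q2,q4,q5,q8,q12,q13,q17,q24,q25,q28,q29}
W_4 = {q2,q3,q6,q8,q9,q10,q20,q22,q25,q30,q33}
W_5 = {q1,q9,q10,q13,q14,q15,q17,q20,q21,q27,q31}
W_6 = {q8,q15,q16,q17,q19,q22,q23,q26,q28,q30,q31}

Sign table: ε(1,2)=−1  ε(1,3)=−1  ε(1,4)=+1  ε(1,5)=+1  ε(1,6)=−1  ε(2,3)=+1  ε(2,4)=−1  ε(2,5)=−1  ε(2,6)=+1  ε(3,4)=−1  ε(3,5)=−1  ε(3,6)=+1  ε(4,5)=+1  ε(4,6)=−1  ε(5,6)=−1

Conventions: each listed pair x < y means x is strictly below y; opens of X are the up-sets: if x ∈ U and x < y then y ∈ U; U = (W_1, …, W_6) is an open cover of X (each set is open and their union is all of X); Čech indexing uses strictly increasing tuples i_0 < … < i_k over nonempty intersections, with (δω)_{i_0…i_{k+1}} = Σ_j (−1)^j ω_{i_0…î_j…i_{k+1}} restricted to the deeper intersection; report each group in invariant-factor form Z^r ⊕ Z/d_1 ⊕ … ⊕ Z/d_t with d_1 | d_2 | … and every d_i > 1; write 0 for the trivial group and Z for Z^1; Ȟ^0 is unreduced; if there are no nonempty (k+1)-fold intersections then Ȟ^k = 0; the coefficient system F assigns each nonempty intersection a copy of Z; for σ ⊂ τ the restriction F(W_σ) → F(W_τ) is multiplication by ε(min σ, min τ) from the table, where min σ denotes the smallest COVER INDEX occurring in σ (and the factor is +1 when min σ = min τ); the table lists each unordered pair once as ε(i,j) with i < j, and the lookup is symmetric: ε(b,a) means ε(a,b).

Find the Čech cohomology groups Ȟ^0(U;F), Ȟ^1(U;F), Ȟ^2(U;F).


cover nerve:
  W12={q18,q19,q29,q32} W13={q12,q25,q29} W14={q10,q25,q33} W15={q10,q15,q21} W16={q15,q19,q23} W23={q13,q24,q29} W24={q3,q9,q22} W25={q9,q13,q27} W26={q16,q19,q22} W34={q2,q8,q25} W35={q1,q13,q17} W36={q8,q17,q28} W45={q9,q10,q20} W46={q8,q22,q30} W56={q15,q17,q31}
  W123={q29} W126={q19} W134={q25} W145={q10} W156={q15} W235={q13} W245={q9} W246={q22} W346={q8} W356={q17}
C dims 6,15,10; δ0: rk 5, SNF 1^5; δ1: rk 10, SNF 1^9·2
Ȟ^0: (6−5)−0=1 ⇒ Z
Ȟ^1: (15−10)−5=0 ⇒ 0
Ȟ^2: (10−0)−10=0 plus torsion [2] ⇒ Z/2

Ȟ^0 ≅ Z, Ȟ^1 ≅ 0, Ȟ^2 ≅ Z/2


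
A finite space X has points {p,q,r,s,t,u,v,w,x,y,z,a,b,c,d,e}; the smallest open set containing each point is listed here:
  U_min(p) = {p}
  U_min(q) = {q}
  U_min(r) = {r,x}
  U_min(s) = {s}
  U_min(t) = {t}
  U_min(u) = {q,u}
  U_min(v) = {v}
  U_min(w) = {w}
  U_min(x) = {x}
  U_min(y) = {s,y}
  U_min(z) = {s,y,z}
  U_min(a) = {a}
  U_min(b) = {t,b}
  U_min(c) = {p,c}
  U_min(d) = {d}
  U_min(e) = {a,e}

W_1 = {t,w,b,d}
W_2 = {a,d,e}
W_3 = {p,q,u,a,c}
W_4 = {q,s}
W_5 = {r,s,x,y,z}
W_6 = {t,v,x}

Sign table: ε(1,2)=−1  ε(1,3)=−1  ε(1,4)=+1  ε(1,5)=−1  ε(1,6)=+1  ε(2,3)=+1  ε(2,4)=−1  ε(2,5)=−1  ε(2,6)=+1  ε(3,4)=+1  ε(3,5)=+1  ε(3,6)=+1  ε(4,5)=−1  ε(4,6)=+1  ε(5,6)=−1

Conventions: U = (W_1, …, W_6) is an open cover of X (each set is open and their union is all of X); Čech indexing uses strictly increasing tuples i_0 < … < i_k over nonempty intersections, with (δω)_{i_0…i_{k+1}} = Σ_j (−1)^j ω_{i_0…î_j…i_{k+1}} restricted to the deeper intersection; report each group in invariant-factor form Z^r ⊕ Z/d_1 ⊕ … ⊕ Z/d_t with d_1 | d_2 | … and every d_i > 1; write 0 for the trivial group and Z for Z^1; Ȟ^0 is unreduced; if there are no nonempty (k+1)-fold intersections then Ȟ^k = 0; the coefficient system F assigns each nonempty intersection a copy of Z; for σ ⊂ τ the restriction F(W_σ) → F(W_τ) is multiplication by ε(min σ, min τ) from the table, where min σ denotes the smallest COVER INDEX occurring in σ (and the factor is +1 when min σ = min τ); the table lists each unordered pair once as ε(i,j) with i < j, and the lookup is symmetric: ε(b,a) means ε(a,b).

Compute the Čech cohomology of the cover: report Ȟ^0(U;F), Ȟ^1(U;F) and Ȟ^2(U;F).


Ȟ^0(U;F) ≅ 0, Ȟ^1(U;F) ≅ Z/2, Ȟ^2(U;F) ≅ 0

nerve of the cover:
  W12={d} W16={t} W23={a} W34={q} W45={s} W56={x}
C dims 6,6; δ0: rk 6, SNF 1^5·2
Ȟ^0 = (6 − 6) − 0 = 0, so Ȟ^0 ≅ 0
Ȟ^1 = (6 − 0) − 6 = 0 plus torsion [2], so Ȟ^1 ≅ Z/2
Ȟ^2 = (0 − 0) − 0 = 0, so Ȟ^2 ≅ 0


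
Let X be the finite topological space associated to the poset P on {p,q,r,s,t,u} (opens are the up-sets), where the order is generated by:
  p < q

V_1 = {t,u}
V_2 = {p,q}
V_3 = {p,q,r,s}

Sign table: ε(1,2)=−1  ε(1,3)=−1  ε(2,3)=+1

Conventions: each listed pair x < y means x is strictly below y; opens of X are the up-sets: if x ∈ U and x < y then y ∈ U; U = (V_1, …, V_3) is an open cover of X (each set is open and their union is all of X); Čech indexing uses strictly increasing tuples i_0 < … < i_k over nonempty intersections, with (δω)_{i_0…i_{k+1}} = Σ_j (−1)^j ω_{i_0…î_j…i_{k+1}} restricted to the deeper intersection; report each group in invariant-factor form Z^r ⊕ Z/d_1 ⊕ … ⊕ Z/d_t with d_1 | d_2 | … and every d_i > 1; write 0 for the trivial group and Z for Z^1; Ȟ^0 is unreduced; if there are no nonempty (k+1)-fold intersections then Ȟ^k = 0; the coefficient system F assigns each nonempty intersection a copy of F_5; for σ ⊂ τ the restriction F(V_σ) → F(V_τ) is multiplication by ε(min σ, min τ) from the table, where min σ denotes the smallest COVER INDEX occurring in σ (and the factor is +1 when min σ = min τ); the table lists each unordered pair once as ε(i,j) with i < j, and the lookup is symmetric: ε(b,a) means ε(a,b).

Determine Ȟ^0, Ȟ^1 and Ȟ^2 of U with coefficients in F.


nerve simplices:
  V23={p,q}
C dims 3,1; δ0: rk_F5 1
degree 0: 3−1−0 = 2 → Ȟ^0 ≅ Z/5 ⊕ Z/5
degree 1: 1−0−1 = 0 → Ȟ^1 ≅ 0
degree 2: 0−0−0 = 0 → Ȟ^2 ≅ 0

Ȟ^0 ≅ Z/5 ⊕ Z/5,  Ȟ^1 ≅ 0,  Ȟ^2 ≅ 0


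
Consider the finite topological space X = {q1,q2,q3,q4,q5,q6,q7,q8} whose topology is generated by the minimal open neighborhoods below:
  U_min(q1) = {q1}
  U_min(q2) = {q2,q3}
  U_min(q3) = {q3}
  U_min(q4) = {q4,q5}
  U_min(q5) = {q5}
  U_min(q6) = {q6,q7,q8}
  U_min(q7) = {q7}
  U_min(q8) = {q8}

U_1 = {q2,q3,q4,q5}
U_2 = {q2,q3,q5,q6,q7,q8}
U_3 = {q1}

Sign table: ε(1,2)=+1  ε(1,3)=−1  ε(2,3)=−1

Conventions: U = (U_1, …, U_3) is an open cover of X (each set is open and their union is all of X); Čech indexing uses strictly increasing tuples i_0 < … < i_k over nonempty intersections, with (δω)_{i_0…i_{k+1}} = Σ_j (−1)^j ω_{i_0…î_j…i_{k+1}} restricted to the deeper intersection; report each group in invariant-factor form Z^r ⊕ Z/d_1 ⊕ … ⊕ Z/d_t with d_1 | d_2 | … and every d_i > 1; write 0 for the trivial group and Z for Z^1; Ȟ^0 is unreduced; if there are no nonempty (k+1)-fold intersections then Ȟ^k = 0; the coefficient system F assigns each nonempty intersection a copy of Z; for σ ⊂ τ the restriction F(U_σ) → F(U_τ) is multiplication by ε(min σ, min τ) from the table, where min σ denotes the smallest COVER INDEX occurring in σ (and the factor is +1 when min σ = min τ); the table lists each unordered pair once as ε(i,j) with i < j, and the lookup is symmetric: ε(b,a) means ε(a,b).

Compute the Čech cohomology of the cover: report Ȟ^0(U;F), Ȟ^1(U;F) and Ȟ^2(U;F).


nonempty intersections:
  U12={q2,q3,q5}
C dims 3,1; δ0: rk 1, SNF 1^1
Ȟ^0: (3−1)−0=2 ⇒ Z^2
Ȟ^1: (1−0)−1=0 ⇒ 0
Ȟ^2: (0−0)−0=0 ⇒ 0

Ȟ^0(U;F) ≅ Z^2; Ȟ^1(U;F) ≅ 0; Ȟ^2(U;F) ≅ 0


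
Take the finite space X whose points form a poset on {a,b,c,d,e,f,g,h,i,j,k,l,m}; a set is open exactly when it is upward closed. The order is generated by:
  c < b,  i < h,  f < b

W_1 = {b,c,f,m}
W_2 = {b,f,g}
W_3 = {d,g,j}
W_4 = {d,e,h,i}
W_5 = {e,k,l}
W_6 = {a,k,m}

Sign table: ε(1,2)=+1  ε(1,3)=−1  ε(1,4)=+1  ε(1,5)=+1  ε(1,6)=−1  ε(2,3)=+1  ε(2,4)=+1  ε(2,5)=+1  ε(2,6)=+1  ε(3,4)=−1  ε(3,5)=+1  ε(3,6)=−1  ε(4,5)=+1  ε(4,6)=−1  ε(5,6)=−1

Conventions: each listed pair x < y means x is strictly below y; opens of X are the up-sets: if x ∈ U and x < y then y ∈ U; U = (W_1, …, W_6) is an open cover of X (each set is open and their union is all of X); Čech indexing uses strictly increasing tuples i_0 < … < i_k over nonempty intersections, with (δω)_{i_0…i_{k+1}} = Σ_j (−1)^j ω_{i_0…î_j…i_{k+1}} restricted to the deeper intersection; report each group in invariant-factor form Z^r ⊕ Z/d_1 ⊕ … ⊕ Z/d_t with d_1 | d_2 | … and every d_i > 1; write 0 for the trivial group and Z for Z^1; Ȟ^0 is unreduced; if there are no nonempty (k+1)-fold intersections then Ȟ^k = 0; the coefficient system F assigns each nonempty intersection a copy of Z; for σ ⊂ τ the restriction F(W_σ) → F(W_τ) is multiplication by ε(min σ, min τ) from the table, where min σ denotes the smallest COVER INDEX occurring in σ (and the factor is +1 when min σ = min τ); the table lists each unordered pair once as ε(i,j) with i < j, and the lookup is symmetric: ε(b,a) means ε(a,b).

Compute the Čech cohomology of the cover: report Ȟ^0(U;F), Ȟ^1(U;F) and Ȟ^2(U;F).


cover nerve:
  W12={b,f} W16={m} W23={g} W34={d} W45={e} W56={k}
C dims 6,6; δ0: rk 6, SNF 1^5·2
Ȟ^0: (6−6)−0=0 ⇒ 0
Ȟ^1: (6−0)−6=0 plus torsion [2] ⇒ Z/2
Ȟ^2: (0−0)−0=0 ⇒ 0

Ȟ^0 = 0, Ȟ^1 = Z/2, Ȟ^2 = 0


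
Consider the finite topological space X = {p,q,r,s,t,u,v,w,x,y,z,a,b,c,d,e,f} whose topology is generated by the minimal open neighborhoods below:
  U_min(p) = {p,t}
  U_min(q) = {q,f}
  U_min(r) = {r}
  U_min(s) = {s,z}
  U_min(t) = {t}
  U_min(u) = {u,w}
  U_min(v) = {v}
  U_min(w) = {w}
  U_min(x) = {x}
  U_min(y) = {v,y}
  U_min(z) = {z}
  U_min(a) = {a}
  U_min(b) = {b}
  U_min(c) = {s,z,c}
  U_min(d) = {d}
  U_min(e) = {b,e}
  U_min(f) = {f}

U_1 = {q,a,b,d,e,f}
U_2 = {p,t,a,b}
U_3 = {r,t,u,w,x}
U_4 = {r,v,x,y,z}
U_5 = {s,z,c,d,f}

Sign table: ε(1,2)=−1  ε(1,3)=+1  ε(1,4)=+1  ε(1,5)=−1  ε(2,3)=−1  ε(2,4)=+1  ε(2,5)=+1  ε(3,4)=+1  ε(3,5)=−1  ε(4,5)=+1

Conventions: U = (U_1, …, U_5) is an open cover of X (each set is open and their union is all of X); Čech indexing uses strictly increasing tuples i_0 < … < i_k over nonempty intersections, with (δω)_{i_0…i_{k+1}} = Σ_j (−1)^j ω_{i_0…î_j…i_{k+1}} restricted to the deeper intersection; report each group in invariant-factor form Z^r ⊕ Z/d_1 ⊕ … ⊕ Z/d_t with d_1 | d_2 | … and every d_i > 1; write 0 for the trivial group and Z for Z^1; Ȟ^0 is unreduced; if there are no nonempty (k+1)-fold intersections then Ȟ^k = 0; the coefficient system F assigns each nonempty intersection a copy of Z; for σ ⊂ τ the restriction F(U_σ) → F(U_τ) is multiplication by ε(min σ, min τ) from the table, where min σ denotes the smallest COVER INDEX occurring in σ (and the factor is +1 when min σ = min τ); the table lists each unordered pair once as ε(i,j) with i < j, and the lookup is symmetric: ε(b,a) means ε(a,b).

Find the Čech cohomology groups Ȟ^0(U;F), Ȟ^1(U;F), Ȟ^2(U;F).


Ȟ^0 = 0,  Ȟ^1 = Z/2,  Ȟ^2 = 0

nonempty intersections:
  U12={a,b} U15={d,f} U23={t} U34={r,x} U45={z}
C dims 5,5; δ0: rk 5, SNF 1^4·2
Ȟ^0: (5−5)−0=0 ⇒ 0
Ȟ^1: (5−0)−5=0 plus torsion [2] ⇒ Z/2
Ȟ^2: (0−0)−0=0 ⇒ 0


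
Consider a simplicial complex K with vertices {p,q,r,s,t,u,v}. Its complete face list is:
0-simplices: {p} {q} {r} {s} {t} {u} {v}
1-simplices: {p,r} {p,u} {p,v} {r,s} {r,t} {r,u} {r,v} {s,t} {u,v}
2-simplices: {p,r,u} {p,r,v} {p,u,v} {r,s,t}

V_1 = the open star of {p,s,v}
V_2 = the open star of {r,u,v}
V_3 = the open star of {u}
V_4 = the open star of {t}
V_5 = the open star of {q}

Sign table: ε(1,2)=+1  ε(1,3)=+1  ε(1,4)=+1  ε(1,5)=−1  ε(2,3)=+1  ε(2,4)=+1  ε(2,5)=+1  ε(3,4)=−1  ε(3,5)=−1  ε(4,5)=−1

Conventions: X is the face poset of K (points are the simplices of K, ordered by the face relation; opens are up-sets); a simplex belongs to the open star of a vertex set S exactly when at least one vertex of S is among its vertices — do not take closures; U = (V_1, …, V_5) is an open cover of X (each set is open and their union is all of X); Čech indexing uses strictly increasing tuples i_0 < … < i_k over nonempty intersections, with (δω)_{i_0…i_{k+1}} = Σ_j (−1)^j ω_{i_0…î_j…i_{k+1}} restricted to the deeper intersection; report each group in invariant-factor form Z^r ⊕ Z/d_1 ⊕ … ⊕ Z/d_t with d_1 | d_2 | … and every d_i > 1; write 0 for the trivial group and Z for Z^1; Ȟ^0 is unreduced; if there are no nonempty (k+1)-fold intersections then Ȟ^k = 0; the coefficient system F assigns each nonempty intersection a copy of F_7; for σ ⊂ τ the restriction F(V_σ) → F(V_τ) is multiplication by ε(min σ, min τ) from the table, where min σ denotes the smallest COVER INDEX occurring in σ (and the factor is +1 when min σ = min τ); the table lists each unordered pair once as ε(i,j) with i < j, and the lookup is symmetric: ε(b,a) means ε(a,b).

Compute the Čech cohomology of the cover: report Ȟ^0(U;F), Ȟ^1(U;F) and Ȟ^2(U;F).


intersection data:
  V1={{p},{s},{v},{p,r},{p,u},{p,v},{r,s},{r,v},{s,t},{u,v},{p,r,u},{p,r,v},{p,u,v},{r,s,t}} V2={{r},{u},{v},{p,r},{p,u},{p,v},{r,s},{r,t},{r,u},{r,v},{u,v},{p,r,u},{p,r,v},{p,u,v},{r,s,t}} V3={{u},{p,u},{r,u},{u,v},{p,r,u},{p,u,v}} V4={{t},{r,t},{s,t},{r,s,t}} V5={{q}}
  V12={{v},{p,r},{p,u},{p,v},{r,s},{r,v},{u,v},{p,r,u},{p,r,v},{p,u,v},{r,s,t}} V13={{p,u},{u,v},{p,r,u},{p,u,v}} V14={{s,t},{r,s,t}} V23={{u},{p,u},{r,u},{u,v},{p,r,u},{p,u,v}} V24={{r,t},{r,s,t}}
  V123={{p,u},{u,v},{p,r,u},{p,u,v}} V124={{r,s,t}}
C dims 5,5,2; δ0: rk_F7 3; δ1: rk_F7 2
Ȟ^0 = (5 − 3) − 0 = 2, so Ȟ^0 ≅ Z/7 ⊕ Z/7
Ȟ^1 = (5 − 2) − 3 = 0, so Ȟ^1 ≅ 0
Ȟ^2 = (2 − 0) − 2 = 0, so Ȟ^2 ≅ 0

Ȟ^0(U;F) ≅ Z/7 ⊕ Z/7; Ȟ^1(U;F) ≅ 0; Ȟ^2(U;F) ≅ 0


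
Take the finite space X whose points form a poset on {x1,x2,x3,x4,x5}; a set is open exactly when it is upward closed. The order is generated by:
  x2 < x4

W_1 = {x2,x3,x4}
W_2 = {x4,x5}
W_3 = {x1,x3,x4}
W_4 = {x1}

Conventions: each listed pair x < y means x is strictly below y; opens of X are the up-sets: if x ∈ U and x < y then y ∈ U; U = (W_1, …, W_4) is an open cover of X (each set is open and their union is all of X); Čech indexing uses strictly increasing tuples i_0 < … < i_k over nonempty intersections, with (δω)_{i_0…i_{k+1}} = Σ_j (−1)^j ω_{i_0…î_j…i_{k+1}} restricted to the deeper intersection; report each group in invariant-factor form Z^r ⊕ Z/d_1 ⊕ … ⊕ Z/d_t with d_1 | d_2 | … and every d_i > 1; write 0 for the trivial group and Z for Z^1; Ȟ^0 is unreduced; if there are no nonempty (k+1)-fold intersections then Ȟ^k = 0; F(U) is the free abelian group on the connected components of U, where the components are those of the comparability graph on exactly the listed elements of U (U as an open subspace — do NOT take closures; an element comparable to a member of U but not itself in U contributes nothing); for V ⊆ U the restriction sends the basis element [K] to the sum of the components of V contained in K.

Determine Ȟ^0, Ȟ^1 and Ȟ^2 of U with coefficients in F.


nerve simplices:
  W12={x4} W13={x3,x4} W23={x4} W34={x1}
  W123={x4}
components per intersection:
  W1: {x2,x4} {x3}
  W2: {x4} {x5}
  W3: {x1} {x3} {x4}
  W4: {x1}
  W12: {x4}
  W13: {x3} {x4}
  W23: {x4}
  W34: {x1}
  W123: {x4}
C dims 8,5,1; δ0: rk 4, SNF 1^4; δ1: rk 1, SNF 1^1
degree 0: 8−4−0 = 4 → Ȟ^0 ≅ Z^4
degree 1: 5−1−4 = 0 → Ȟ^1 ≅ 0
degree 2: 1−0−1 = 0 → Ȟ^2 ≅ 0

Ȟ^0 ≅ Z^4, Ȟ^1 ≅ 0 and Ȟ^2 ≅ 0


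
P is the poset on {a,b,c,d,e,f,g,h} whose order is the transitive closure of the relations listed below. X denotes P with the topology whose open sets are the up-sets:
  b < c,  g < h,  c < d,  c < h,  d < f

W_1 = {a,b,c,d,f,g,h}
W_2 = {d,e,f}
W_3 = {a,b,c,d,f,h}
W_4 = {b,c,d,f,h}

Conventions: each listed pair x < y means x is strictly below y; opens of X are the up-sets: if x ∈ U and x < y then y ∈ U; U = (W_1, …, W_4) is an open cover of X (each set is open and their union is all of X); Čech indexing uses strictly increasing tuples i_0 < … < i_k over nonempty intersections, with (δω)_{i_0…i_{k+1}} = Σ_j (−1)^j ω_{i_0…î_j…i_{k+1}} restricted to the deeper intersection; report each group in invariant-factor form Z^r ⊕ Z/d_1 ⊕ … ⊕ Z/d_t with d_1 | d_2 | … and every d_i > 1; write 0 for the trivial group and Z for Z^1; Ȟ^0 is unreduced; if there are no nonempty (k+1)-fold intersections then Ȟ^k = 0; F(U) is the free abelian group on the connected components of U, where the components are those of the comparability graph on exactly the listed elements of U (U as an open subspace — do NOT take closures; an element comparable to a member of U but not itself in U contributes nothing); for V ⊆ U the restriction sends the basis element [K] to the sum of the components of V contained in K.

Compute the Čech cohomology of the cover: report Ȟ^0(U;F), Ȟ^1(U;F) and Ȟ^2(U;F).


Ȟ^0 = Z^3,  Ȟ^1 = 0,  Ȟ^2 = 0

nonempty overlaps:
  W12={d,f} W13={a,b,c,d,f,h} W14={b,c,d,f,h} W23={d,f} W24={d,f} W34={b,c,d,f,h}
  W123={d,f} W124={d,f} W134={b,c,d,f,h} W234={d,f}
  W1234={d,f}
components per intersection:
  W1: {a} {b,c,d,f,g,h}
  W2: {d,f} {e}
  W3: {a} {b,c,d,f,h}
  W4: {b,c,d,f,h}
  W12: {d,f}
  W13: {a} {b,c,d,f,h}
  W14: {b,c,d,f,h}
  W23: {d,f}
  W24: {d,f}
  W34: {b,c,d,f,h}
  W123: {d,f}
  W124: {d,f}
  W134: {b,c,d,f,h}
  W234: {d,f}
  W1234: {d,f}
C dims 7,7,4,1; δ0: rk 4, SNF 1^4; δ1: rk 3, SNF 1^3; δ2: rk 1, SNF 1^1
degree 0: 7−4−0 = 3 → Ȟ^0 ≅ Z^3
degree 1: 7−3−4 = 0 → Ȟ^1 ≅ 0
degree 2: 4−1−3 = 0 → Ȟ^2 ≅ 0
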